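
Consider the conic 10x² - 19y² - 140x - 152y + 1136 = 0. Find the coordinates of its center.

Group: 10(x² - 14x) -19(y² + 8y) = -1136
Completing the square gives 10(x - 7)² -19(y + 4)² = -1136 + 490 - 304 = -950.
Divide by -950: (y + 4)²/50 - (x - 7)²/95 = 1
Hyperbola with center (7, -4).

(7, -4)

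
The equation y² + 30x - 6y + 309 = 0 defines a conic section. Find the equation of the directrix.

x = -5/2

Only y is squared. Complete the square in y: (y - 3)² = -30(x + 10).
Vertex (-10, 3); 4p = -30 so p = -15/2. Opens left.
Directrix is the vertical line x = h − p = -10 − (-15/2) = -5/2.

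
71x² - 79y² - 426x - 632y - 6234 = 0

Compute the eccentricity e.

Rearranging, 71(x² - 6x) -79(y² + 8y) = 6234.
71(x - 3)² -79(y + 4)² = 6234 + 639 - 1264 = 5609
Divide through by 5609 to get (x - 3)²/79 - (y + 4)²/71 = 1.
Hyperbola, center (3, -4), transverse axis horizontal; a² = 79, b² = 71.
c² = a² + b² = 150, so c = 5√6.
e = c/a = 5√6/√79 = 5√474/79.

e = 5√474/79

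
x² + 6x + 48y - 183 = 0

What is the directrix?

y = 16

Only x is squared. Complete the square in x: (x + 3)² = -48(y - 4).
Vertex (-3, 4); 4p = -48 so p = -12. Opens down.
Directrix is the horizontal line y = k − p = 4 − (-12) = 16.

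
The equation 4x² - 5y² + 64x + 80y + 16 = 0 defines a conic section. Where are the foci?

Collect terms: 4(x² + 16x) -5(y² - 16y) = -16
Complete the square in x and y: 4(x + 8)² -5(y - 8)² = -16 + 256 - 320 = -80
Divide through by -80 to get (y - 8)²/16 - (x + 8)²/20 = 1.
Hyperbola, center (-8, 8), transverse axis vertical; a² = 16, b² = 20.
c² = a² + b² = 16 + 20 = 36, so c = 6.
Foci lie on the vertical axis through the center: (h, k ± c).

(-8, 2) and (-8, 14)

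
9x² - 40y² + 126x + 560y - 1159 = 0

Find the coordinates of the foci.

Rearranging, 9(x² + 14x) -40(y² - 14y) = 1159.
Completing the square gives 9(x + 7)² -40(y - 7)² = 1159 + 441 - 1960 = -360.
Divide by -360: (y - 7)²/9 - (x + 7)²/40 = 1
Hyperbola, center (-7, 7), transverse axis vertical; a² = 9, b² = 40.
c² = a² + b² = 9 + 40 = 49, so c = 7.
Foci lie on the vertical axis through the center: (h, k ± c).

(-7, 0) and (-7, 14)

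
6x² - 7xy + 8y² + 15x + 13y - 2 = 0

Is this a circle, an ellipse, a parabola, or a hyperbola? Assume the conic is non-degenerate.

ellipse

A = 6, B = -7, C = 8.
Discriminant B² − 4AC = (-7)² − 4·6·8 = -143.
B² − 4AC < 0 ⇒ ellipse.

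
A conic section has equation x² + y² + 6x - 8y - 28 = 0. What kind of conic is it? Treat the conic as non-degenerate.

circle

No xy term. Coefficients of x² and y² are A = 1, C = 1.
A = C (same sign) ⇒ circle.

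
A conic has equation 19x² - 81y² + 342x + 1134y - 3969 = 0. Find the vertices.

Group: 19(x² + 18x) -81(y² - 14y) = 3969
Completing the square gives 19(x + 9)² -81(y - 7)² = 3969 + 1539 - 3969 = 1539.
Divide through by 1539 to get (x + 9)²/81 - (y - 7)²/19 = 1.
Hyperbola, center (-9, 7), transverse axis horizontal; a² = 81, b² = 19.
a = 9. Vertices at (h ± a, k).

(-18, 7) and (0, 7)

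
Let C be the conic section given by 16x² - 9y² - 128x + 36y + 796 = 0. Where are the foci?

(4, -8) and (4, 12)

Group the x- and y-terms: 16(x² - 8x) -9(y² - 4y) = -796
Complete the square in x and y: 16(x - 4)² -9(y - 2)² = -796 + 256 - 36 = -576
Divide through by -576 to get (y - 2)²/64 - (x - 4)²/36 = 1.
Hyperbola, center (4, 2), transverse axis vertical; a² = 64, b² = 36.
c² = a² + b² = 64 + 36 = 100, so c = 10.
Foci lie on the vertical axis through the center: (h, k ± c).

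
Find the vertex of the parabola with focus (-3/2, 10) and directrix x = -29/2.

(-8, 10)

The vertex is the midpoint between the focus and the directrix along the axis of symmetry.
Axis is horizontal (directrix is vertical). Vertex x-coordinate = (-3/2 + (-29/2))/2 = -8; y-coordinate = 10.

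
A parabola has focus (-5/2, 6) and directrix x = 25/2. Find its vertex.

(5, 6)

The vertex is the midpoint between the focus and the directrix along the axis of symmetry.
Axis is horizontal (directrix is vertical). Vertex x-coordinate = (-5/2 + 25/2)/2 = 5; y-coordinate = 6.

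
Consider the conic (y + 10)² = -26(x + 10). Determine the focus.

(-33/2, -10)

Vertex (-10, -10); 4p = -26 so p = -13/2. Opens left.
Focus is p units from the vertex along the axis: (h + p, k).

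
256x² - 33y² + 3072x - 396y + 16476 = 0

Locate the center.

256(x² + 12x) -33(y² + 12y) = -16476
256(x + 6)² -33(y + 6)² = -16476 + 9216 - 1188 = -8448
Dividing both sides by -8448: (y + 6)²/256 - (x + 6)²/33 = 1
Hyperbola with center (-6, -6).

(-6, -6)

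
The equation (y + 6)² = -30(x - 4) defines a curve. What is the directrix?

x = 23/2

Vertex (4, -6); 4p = -30 so p = -15/2. Opens left.
Directrix is the vertical line x = h − p = 4 − (-15/2) = 23/2.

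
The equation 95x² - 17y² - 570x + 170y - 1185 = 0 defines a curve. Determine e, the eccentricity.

Rearranging, 95(x² - 6x) -17(y² - 10y) = 1185.
95(x - 3)² -17(y - 5)² = 1185 + 855 - 425 = 1615
Dividing both sides by 1615: (x - 3)²/17 - (y - 5)²/95 = 1
Hyperbola, center (3, 5), transverse axis horizontal; a² = 17, b² = 95.
c² = a² + b² = 112, so c = 4√7.
e = c/a = 4√7/√17 = 4√119/17.

e = 4√119/17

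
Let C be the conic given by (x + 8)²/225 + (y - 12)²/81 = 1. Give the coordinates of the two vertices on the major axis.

(-23, 12) and (7, 12)

Center (-8, 12). The larger denominator 225 sits under the x-term, so the major axis is horizontal; a² = 225, b² = 81.
a = 15. Vertices at (h ± a, k).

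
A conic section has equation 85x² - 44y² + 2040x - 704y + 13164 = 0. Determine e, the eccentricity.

Group the x- and y-terms: 85(x² + 24x) -44(y² + 16y) = -13164
Completing the square gives 85(x + 12)² -44(y + 8)² = -13164 + 12240 - 2816 = -3740.
Divide through by -3740 to get (y + 8)²/85 - (x + 12)²/44 = 1.
Hyperbola, center (-12, -8), transverse axis vertical; a² = 85, b² = 44.
c² = a² + b² = 129, so c = √129.
e = c/a = √129/√85 = √10965/85.

e = √10965/85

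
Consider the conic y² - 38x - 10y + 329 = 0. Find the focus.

(35/2, 5)

Only y is squared. Complete the square in y: (y - 5)² = 38(x - 8).
Vertex (8, 5); 4p = 38 so p = 19/2. Opens right.
Focus is p units from the vertex along the axis: (h + p, k).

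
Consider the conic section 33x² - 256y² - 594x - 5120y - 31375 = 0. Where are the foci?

(-8, -10) and (26, -10)

Group: 33(x² - 18x) -256(y² + 20y) = 31375
Complete the square in x and y: 33(x - 9)² -256(y + 10)² = 31375 + 2673 - 25600 = 8448
Divide by 8448: (x - 9)²/256 - (y + 10)²/33 = 1
Hyperbola, center (9, -10), transverse axis horizontal; a² = 256, b² = 33.
c² = a² + b² = 256 + 33 = 289, so c = 17.
Foci lie on the horizontal axis through the center: (h ± c, k).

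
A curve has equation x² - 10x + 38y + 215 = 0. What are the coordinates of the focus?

Only x is squared. Complete the square in x: (x - 5)² = -38(y + 5).
Vertex (5, -5); 4p = -38 so p = -19/2. Opens down.
Focus is p units from the vertex along the axis: (h, k + p).

(5, -29/2)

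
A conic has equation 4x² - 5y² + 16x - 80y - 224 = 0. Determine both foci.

(-2, -14) and (-2, -2)

Group the x- and y-terms: 4(x² + 4x) -5(y² + 16y) = 224
Complete the square in x and y: 4(x + 2)² -5(y + 8)² = 224 + 16 - 320 = -80
Divide by -80: (y + 8)²/16 - (x + 2)²/20 = 1
Hyperbola, center (-2, -8), transverse axis vertical; a² = 16, b² = 20.
c² = a² + b² = 16 + 20 = 36, so c = 6.
Foci lie on the vertical axis through the center: (h, k ± c).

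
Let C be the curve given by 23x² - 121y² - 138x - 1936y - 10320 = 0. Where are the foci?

Rearranging, 23(x² - 6x) -121(y² + 16y) = 10320.
Complete the square in x and y: 23(x - 3)² -121(y + 8)² = 10320 + 207 - 7744 = 2783
Divide by 2783: (x - 3)²/121 - (y + 8)²/23 = 1
Hyperbola, center (3, -8), transverse axis horizontal; a² = 121, b² = 23.
c² = a² + b² = 121 + 23 = 144, so c = 12.
Foci lie on the horizontal axis through the center: (h ± c, k).

(-9, -8) and (15, -8)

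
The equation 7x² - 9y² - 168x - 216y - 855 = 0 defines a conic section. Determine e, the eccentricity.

e = 4/3

Rearranging, 7(x² - 24x) -9(y² + 24y) = 855.
Complete the square in x and y: 7(x - 12)² -9(y + 12)² = 855 + 1008 - 1296 = 567
Divide through by 567 to get (x - 12)²/81 - (y + 12)²/63 = 1.
Hyperbola, center (12, -12), transverse axis horizontal; a² = 81, b² = 63.
c² = a² + b² = 144, so c = 12.
e = c/a = 12/9 = 4/3.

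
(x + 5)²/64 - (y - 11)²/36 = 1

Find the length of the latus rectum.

Center (-5, 11). The positive term is the x-term, so the transverse axis is horizontal; a² = 64, b² = 36.
Latus rectum length = 2b²/a = 2·36/8 = 9.

9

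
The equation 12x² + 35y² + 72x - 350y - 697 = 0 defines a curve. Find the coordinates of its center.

Rearranging, 12(x² + 6x) + 35(y² - 10y) = 697.
Complete the square: 12(x + 3)² + 35(y - 5)² = 697 + 108 + 875 = 1680
Divide by 1680: (x + 3)²/140 + (y - 5)²/48 = 1
Ellipse with center (-3, 5).

(-3, 5)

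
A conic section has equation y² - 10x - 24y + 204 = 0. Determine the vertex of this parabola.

(6, 12)

Only y is squared. Complete the square in y: (y - 12)² = 10(x - 6).
Vertex (6, 12); 4p = 10 so p = 5/2. Opens right.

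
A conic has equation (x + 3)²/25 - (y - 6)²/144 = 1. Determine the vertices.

Center (-3, 6). The positive term is the x-term, so the transverse axis is horizontal; a² = 25, b² = 144.
a = 5. Vertices at (h ± a, k).

(-8, 6) and (2, 6)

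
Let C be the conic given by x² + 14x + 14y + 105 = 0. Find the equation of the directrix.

Only x is squared. Complete the square in x: (x + 7)² = -14(y + 4).
Vertex (-7, -4); 4p = -14 so p = -7/2. Opens down.
Directrix is the horizontal line y = k − p = -4 − (-7/2) = -1/2.

y = -1/2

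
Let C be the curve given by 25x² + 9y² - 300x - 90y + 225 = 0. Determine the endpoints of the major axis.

Group: 25(x² - 12x) + 9(y² - 10y) = -225
Complete the square in x and y: 25(x - 6)² + 9(y - 5)² = -225 + 900 + 225 = 900
Divide through by 900 to get (x - 6)²/36 + (y - 5)²/100 = 1.
Ellipse, center (6, 5), major axis vertical; a² = 100, b² = 36.
a = 10. Vertices at (h, k ± a).

(6, -5) and (6, 15)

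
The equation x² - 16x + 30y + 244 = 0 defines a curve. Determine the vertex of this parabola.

Only x is squared. Complete the square in x: (x - 8)² = -30(y + 6).
Vertex (8, -6); 4p = -30 so p = -15/2. Opens down.

(8, -6)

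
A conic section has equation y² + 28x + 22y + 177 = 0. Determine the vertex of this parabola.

Only y is squared. Complete the square in y: (y + 11)² = -28(x + 2).
Vertex (-2, -11); 4p = -28 so p = -7. Opens left.

(-2, -11)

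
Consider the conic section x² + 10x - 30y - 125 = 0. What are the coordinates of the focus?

Only x is squared. Complete the square in x: (x + 5)² = 30(y + 5).
Vertex (-5, -5); 4p = 30 so p = 15/2. Opens up.
Focus is p units from the vertex along the axis: (h, k + p).

(-5, 5/2)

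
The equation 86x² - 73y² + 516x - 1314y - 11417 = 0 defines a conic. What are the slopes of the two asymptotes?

√6278/73 and -√6278/73

Group: 86(x² + 6x) -73(y² + 18y) = 11417
Complete the square: 86(x + 3)² -73(y + 9)² = 11417 + 774 - 5913 = 6278
Divide by 6278: (x + 3)²/73 - (y + 9)²/86 = 1
Hyperbola, center (-3, -9), transverse axis horizontal; a² = 73, b² = 86.
For a horizontal hyperbola the asymptotes have slope ±b/a.
Here that is ±√86/√73 = ±√6278/73.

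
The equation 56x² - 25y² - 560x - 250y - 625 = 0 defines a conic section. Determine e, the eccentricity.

e = 9/5

Group: 56(x² - 10x) -25(y² + 10y) = 625
Complete the square in x and y: 56(x - 5)² -25(y + 5)² = 625 + 1400 - 625 = 1400
Dividing both sides by 1400: (x - 5)²/25 - (y + 5)²/56 = 1
Hyperbola, center (5, -5), transverse axis horizontal; a² = 25, b² = 56.
c² = a² + b² = 81, so c = 9.
e = c/a = 9/5.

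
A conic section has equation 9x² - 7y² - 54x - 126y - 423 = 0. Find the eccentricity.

Group the x- and y-terms: 9(x² - 6x) -7(y² + 18y) = 423
Complete the square in x and y: 9(x - 3)² -7(y + 9)² = 423 + 81 - 567 = -63
Dividing both sides by -63: (y + 9)²/9 - (x - 3)²/7 = 1
Hyperbola, center (3, -9), transverse axis vertical; a² = 9, b² = 7.
c² = a² + b² = 16, so c = 4.
e = c/a = 4/3.

e = 4/3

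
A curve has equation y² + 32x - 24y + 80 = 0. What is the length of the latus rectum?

32

Only y is squared. Complete the square in y: (y - 12)² = -32(x - 2).
Vertex (2, 12); 4p = -32 so p = -8. Opens left.
Latus rectum length = |4p| = 32.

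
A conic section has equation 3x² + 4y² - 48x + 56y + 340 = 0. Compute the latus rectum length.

6

3(x² - 16x) + 4(y² + 14y) = -340
Complete the square: 3(x - 8)² + 4(y + 7)² = -340 + 192 + 196 = 48
Divide through by 48 to get (x - 8)²/16 + (y + 7)²/12 = 1.
Ellipse, center (8, -7), major axis horizontal; a² = 16, b² = 12.
Latus rectum length = 2b²/a = 2·12/4 = 6.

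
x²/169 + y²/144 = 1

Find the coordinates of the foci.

Center (0, 0). The larger denominator 169 sits under the x-term, so the major axis is horizontal; a² = 169, b² = 144.
c² = a² - b² = 169 - 144 = 25, so c = 5.
Foci lie on the horizontal axis through the center: (h ± c, k).

(-5, 0) and (5, 0)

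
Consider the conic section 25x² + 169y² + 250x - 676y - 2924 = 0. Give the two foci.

Group: 25(x² + 10x) + 169(y² - 4y) = 2924
Complete the square: 25(x + 5)² + 169(y - 2)² = 2924 + 625 + 676 = 4225
Dividing both sides by 4225: (x + 5)²/169 + (y - 2)²/25 = 1
Ellipse, center (-5, 2), major axis horizontal; a² = 169, b² = 25.
c² = a² - b² = 169 - 25 = 144, so c = 12.
Foci lie on the horizontal axis through the center: (h ± c, k).

(-17, 2) and (7, 2)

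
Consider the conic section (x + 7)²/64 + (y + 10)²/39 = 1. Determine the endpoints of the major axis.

(-15, -10) and (1, -10)

Center (-7, -10). The larger denominator 64 sits under the x-term, so the major axis is horizontal; a² = 64, b² = 39.
a = 8. Vertices at (h ± a, k).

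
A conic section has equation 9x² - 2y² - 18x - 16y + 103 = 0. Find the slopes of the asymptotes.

3√2/2 and -3√2/2

9(x² - 2x) -2(y² + 8y) = -103
Complete the square in x and y: 9(x - 1)² -2(y + 4)² = -103 + 9 - 32 = -126
Divide through by -126 to get (y + 4)²/63 - (x - 1)²/14 = 1.
Hyperbola, center (1, -4), transverse axis vertical; a² = 63, b² = 14.
For a vertical hyperbola the asymptotes have slope ±a/b.
Here that is ±3√7/√14 = ±3√2/2.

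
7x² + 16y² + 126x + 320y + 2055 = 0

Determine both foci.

Rearranging, 7(x² + 18x) + 16(y² + 20y) = -2055.
Complete the square: 7(x + 9)² + 16(y + 10)² = -2055 + 567 + 1600 = 112
Divide through by 112 to get (x + 9)²/16 + (y + 10)²/7 = 1.
Ellipse, center (-9, -10), major axis horizontal; a² = 16, b² = 7.
c² = a² - b² = 16 - 7 = 9, so c = 3.
Foci lie on the horizontal axis through the center: (h ± c, k).

(-12, -10) and (-6, -10)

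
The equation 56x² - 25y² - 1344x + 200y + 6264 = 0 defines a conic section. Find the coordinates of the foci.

(3, 4) and (21, 4)

56(x² - 24x) -25(y² - 8y) = -6264
Complete the square: 56(x - 12)² -25(y - 4)² = -6264 + 8064 - 400 = 1400
Dividing both sides by 1400: (x - 12)²/25 - (y - 4)²/56 = 1
Hyperbola, center (12, 4), transverse axis horizontal; a² = 25, b² = 56.
c² = a² + b² = 25 + 56 = 81, so c = 9.
Foci lie on the horizontal axis through the center: (h ± c, k).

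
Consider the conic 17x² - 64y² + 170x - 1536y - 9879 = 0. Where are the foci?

Rearranging, 17(x² + 10x) -64(y² + 24y) = 9879.
Complete the square: 17(x + 5)² -64(y + 12)² = 9879 + 425 - 9216 = 1088
Divide by 1088: (x + 5)²/64 - (y + 12)²/17 = 1
Hyperbola, center (-5, -12), transverse axis horizontal; a² = 64, b² = 17.
c² = a² + b² = 64 + 17 = 81, so c = 9.
Foci lie on the horizontal axis through the center: (h ± c, k).

(-14, -12) and (4, -12)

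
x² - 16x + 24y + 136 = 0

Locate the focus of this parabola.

Only x is squared. Complete the square in x: (x - 8)² = -24(y + 3).
Vertex (8, -3); 4p = -24 so p = -6. Opens down.
Focus is p units from the vertex along the axis: (h, k + p).

(8, -9)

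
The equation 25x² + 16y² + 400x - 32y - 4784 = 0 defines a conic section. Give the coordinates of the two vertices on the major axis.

Group: 25(x² + 16x) + 16(y² - 2y) = 4784
Complete the square in x and y: 25(x + 8)² + 16(y - 1)² = 4784 + 1600 + 16 = 6400
Dividing both sides by 6400: (x + 8)²/256 + (y - 1)²/400 = 1
Ellipse, center (-8, 1), major axis vertical; a² = 400, b² = 256.
a = 20. Vertices at (h, k ± a).

(-8, -19) and (-8, 21)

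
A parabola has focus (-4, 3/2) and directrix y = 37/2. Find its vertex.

The vertex is the midpoint between the focus and the directrix along the axis of symmetry.
Axis is vertical (directrix is horizontal). Vertex y-coordinate = (3/2 + 37/2)/2 = 10; x-coordinate = -4.

(-4, 10)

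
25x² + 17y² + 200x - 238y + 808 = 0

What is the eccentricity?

Collect terms: 25(x² + 8x) + 17(y² - 14y) = -808
Complete the square: 25(x + 4)² + 17(y - 7)² = -808 + 400 + 833 = 425
Divide through by 425 to get (x + 4)²/17 + (y - 7)²/25 = 1.
Ellipse, center (-4, 7), major axis vertical; a² = 25, b² = 17.
c² = a² - b² = 8, so c = 2√2.
e = c/a = 2√2/5.

e = 2√2/5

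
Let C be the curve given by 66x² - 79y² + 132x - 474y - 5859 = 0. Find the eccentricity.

e = √11455/79

Group the x- and y-terms: 66(x² + 2x) -79(y² + 6y) = 5859
Complete the square: 66(x + 1)² -79(y + 3)² = 5859 + 66 - 711 = 5214
Divide by 5214: (x + 1)²/79 - (y + 3)²/66 = 1
Hyperbola, center (-1, -3), transverse axis horizontal; a² = 79, b² = 66.
c² = a² + b² = 145, so c = √145.
e = c/a = √145/√79 = √11455/79.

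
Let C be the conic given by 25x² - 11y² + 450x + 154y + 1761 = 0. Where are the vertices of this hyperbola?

Rearranging, 25(x² + 18x) -11(y² - 14y) = -1761.
Complete the square in x and y: 25(x + 9)² -11(y - 7)² = -1761 + 2025 - 539 = -275
Dividing both sides by -275: (y - 7)²/25 - (x + 9)²/11 = 1
Hyperbola, center (-9, 7), transverse axis vertical; a² = 25, b² = 11.
a = 5. Vertices at (h, k ± a).

(-9, 2) and (-9, 12)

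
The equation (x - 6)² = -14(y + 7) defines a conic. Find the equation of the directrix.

y = -7/2

Vertex (6, -7); 4p = -14 so p = -7/2. Opens down.
Directrix is the horizontal line y = k − p = -7 − (-7/2) = -7/2.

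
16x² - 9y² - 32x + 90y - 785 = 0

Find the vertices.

(-5, 5) and (7, 5)

Group: 16(x² - 2x) -9(y² - 10y) = 785
Complete the square: 16(x - 1)² -9(y - 5)² = 785 + 16 - 225 = 576
Dividing both sides by 576: (x - 1)²/36 - (y - 5)²/64 = 1
Hyperbola, center (1, 5), transverse axis horizontal; a² = 36, b² = 64.
a = 6. Vertices at (h ± a, k).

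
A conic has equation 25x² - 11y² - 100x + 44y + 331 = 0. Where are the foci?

25(x² - 4x) -11(y² - 4y) = -331
Complete the square: 25(x - 2)² -11(y - 2)² = -331 + 100 - 44 = -275
Dividing both sides by -275: (y - 2)²/25 - (x - 2)²/11 = 1
Hyperbola, center (2, 2), transverse axis vertical; a² = 25, b² = 11.
c² = a² + b² = 25 + 11 = 36, so c = 6.
Foci lie on the vertical axis through the center: (h, k ± c).

(2, -4) and (2, 8)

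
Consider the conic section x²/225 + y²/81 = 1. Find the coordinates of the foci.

Center (0, 0). The larger denominator 225 sits under the x-term, so the major axis is horizontal; a² = 225, b² = 81.
c² = a² - b² = 225 - 81 = 144, so c = 12.
Foci lie on the horizontal axis through the center: (h ± c, k).

(-12, 0) and (12, 0)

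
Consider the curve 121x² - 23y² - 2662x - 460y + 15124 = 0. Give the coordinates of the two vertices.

(11, -21) and (11, 1)

Group: 121(x² - 22x) -23(y² + 20y) = -15124
Complete the square: 121(x - 11)² -23(y + 10)² = -15124 + 14641 - 2300 = -2783
Divide through by -2783 to get (y + 10)²/121 - (x - 11)²/23 = 1.
Hyperbola, center (11, -10), transverse axis vertical; a² = 121, b² = 23.
a = 11. Vertices at (h, k ± a).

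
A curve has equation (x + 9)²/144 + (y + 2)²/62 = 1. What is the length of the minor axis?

2√62

Center (-9, -2). The larger denominator 144 sits under the x-term, so the major axis is horizontal; a² = 144, b² = 62.
b² = 62 so b = √62; the minor axis has length 2b = 2√62.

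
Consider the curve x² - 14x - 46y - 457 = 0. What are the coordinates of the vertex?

Only x is squared. Complete the square in x: (x - 7)² = 46(y + 11).
Vertex (7, -11); 4p = 46 so p = 23/2. Opens up.

(7, -11)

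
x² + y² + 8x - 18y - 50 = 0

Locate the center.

Collect terms: (x² + 8x) + (y² - 18y) = 50
Complete the square in x and y: (x + 4)² + (y - 9)² = 50 + 16 + 81 = 147
So (x + 4)² + (y - 9)² = 147.
Circle centered at (-4, 9) with r² = 147.

(-4, 9)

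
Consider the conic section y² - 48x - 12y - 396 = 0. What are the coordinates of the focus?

(3, 6)

Only y is squared. Complete the square in y: (y - 6)² = 48(x + 9).
Vertex (-9, 6); 4p = 48 so p = 12. Opens right.
Focus is p units from the vertex along the axis: (h + p, k).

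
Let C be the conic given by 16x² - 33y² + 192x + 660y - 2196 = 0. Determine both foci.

(-6, 3) and (-6, 17)

16(x² + 12x) -33(y² - 20y) = 2196
16(x + 6)² -33(y - 10)² = 2196 + 576 - 3300 = -528
Divide by -528: (y - 10)²/16 - (x + 6)²/33 = 1
Hyperbola, center (-6, 10), transverse axis vertical; a² = 16, b² = 33.
c² = a² + b² = 16 + 33 = 49, so c = 7.
Foci lie on the vertical axis through the center: (h, k ± c).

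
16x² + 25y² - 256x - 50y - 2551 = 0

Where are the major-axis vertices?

Collect terms: 16(x² - 16x) + 25(y² - 2y) = 2551
16(x - 8)² + 25(y - 1)² = 2551 + 1024 + 25 = 3600
Dividing both sides by 3600: (x - 8)²/225 + (y - 1)²/144 = 1
Ellipse, center (8, 1), major axis horizontal; a² = 225, b² = 144.
a = 15. Vertices at (h ± a, k).

(-7, 1) and (23, 1)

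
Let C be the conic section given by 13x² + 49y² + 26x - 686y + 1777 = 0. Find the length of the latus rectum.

26/7

Group the x- and y-terms: 13(x² + 2x) + 49(y² - 14y) = -1777
Complete the square: 13(x + 1)² + 49(y - 7)² = -1777 + 13 + 2401 = 637
Divide by 637: (x + 1)²/49 + (y - 7)²/13 = 1
Ellipse, center (-1, 7), major axis horizontal; a² = 49, b² = 13.
Latus rectum length = 2b²/a = 2·13/7 = 26/7.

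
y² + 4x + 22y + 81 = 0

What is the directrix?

x = 11

Only y is squared. Complete the square in y: (y + 11)² = -4(x - 10).
Vertex (10, -11); 4p = -4 so p = -1. Opens left.
Directrix is the vertical line x = h − p = 10 − (-1) = 11.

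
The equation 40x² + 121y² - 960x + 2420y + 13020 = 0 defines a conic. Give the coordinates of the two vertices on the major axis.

Rearranging, 40(x² - 24x) + 121(y² + 20y) = -13020.
Completing the square gives 40(x - 12)² + 121(y + 10)² = -13020 + 5760 + 12100 = 4840.
Divide through by 4840 to get (x - 12)²/121 + (y + 10)²/40 = 1.
Ellipse, center (12, -10), major axis horizontal; a² = 121, b² = 40.
a = 11. Vertices at (h ± a, k).

(1, -10) and (23, -10)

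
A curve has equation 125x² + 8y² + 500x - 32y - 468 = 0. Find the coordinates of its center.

Group the x- and y-terms: 125(x² + 4x) + 8(y² - 4y) = 468
Completing the square gives 125(x + 2)² + 8(y - 2)² = 468 + 500 + 32 = 1000.
Dividing both sides by 1000: (x + 2)²/8 + (y - 2)²/125 = 1
Ellipse with center (-2, 2).

(-2, 2)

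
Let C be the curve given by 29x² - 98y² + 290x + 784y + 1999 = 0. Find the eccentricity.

e = √3683/29

Group: 29(x² + 10x) -98(y² - 8y) = -1999
29(x + 5)² -98(y - 4)² = -1999 + 725 - 1568 = -2842
Divide through by -2842 to get (y - 4)²/29 - (x + 5)²/98 = 1.
Hyperbola, center (-5, 4), transverse axis vertical; a² = 29, b² = 98.
c² = a² + b² = 127, so c = √127.
e = c/a = √127/√29 = √3683/29.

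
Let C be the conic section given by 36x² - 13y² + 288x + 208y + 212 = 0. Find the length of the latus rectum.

13/3

Rearranging, 36(x² + 8x) -13(y² - 16y) = -212.
36(x + 4)² -13(y - 8)² = -212 + 576 - 832 = -468
Divide by -468: (y - 8)²/36 - (x + 4)²/13 = 1
Hyperbola, center (-4, 8), transverse axis vertical; a² = 36, b² = 13.
Latus rectum length = 2b²/a = 2·13/6 = 13/3.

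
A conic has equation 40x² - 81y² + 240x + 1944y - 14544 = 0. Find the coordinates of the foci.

(-14, 12) and (8, 12)

Group: 40(x² + 6x) -81(y² - 24y) = 14544
40(x + 3)² -81(y - 12)² = 14544 + 360 - 11664 = 3240
Dividing both sides by 3240: (x + 3)²/81 - (y - 12)²/40 = 1
Hyperbola, center (-3, 12), transverse axis horizontal; a² = 81, b² = 40.
c² = a² + b² = 81 + 40 = 121, so c = 11.
Foci lie on the horizontal axis through the center: (h ± c, k).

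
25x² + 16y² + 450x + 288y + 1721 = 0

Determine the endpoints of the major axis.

Group the x- and y-terms: 25(x² + 18x) + 16(y² + 18y) = -1721
Completing the square gives 25(x + 9)² + 16(y + 9)² = -1721 + 2025 + 1296 = 1600.
Divide by 1600: (x + 9)²/64 + (y + 9)²/100 = 1
Ellipse, center (-9, -9), major axis vertical; a² = 100, b² = 64.
a = 10. Vertices at (h, k ± a).

(-9, -19) and (-9, 1)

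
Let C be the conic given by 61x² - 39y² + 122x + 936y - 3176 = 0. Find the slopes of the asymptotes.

√2379/39 and -√2379/39

61(x² + 2x) -39(y² - 24y) = 3176
61(x + 1)² -39(y - 12)² = 3176 + 61 - 5616 = -2379
Divide through by -2379 to get (y - 12)²/61 - (x + 1)²/39 = 1.
Hyperbola, center (-1, 12), transverse axis vertical; a² = 61, b² = 39.
For a vertical hyperbola the asymptotes have slope ±a/b.
Here that is ±√61/√39 = ±√2379/39.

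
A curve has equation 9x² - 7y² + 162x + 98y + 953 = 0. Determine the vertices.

(-9, -2) and (-9, 16)

Rearranging, 9(x² + 18x) -7(y² - 14y) = -953.
Complete the square: 9(x + 9)² -7(y - 7)² = -953 + 729 - 343 = -567
Dividing both sides by -567: (y - 7)²/81 - (x + 9)²/63 = 1
Hyperbola, center (-9, 7), transverse axis vertical; a² = 81, b² = 63.
a = 9. Vertices at (h, k ± a).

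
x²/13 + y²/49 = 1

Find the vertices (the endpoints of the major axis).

Center (0, 0). The larger denominator 49 sits under the y-term, so the major axis is vertical; a² = 49, b² = 13.
a = 7. Vertices at (h, k ± a).

(0, -7) and (0, 7)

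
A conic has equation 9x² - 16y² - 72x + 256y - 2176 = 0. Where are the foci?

Rearranging, 9(x² - 8x) -16(y² - 16y) = 2176.
Complete the square in x and y: 9(x - 4)² -16(y - 8)² = 2176 + 144 - 1024 = 1296
Divide by 1296: (x - 4)²/144 - (y - 8)²/81 = 1
Hyperbola, center (4, 8), transverse axis horizontal; a² = 144, b² = 81.
c² = a² + b² = 144 + 81 = 225, so c = 15.
Foci lie on the horizontal axis through the center: (h ± c, k).

(-11, 8) and (19, 8)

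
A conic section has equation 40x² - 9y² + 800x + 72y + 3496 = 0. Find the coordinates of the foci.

40(x² + 20x) -9(y² - 8y) = -3496
Completing the square gives 40(x + 10)² -9(y - 4)² = -3496 + 4000 - 144 = 360.
Divide by 360: (x + 10)²/9 - (y - 4)²/40 = 1
Hyperbola, center (-10, 4), transverse axis horizontal; a² = 9, b² = 40.
c² = a² + b² = 9 + 40 = 49, so c = 7.
Foci lie on the horizontal axis through the center: (h ± c, k).

(-17, 4) and (-3, 4)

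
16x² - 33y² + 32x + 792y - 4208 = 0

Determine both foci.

Collect terms: 16(x² + 2x) -33(y² - 24y) = 4208
Completing the square gives 16(x + 1)² -33(y - 12)² = 4208 + 16 - 4752 = -528.
Divide through by -528 to get (y - 12)²/16 - (x + 1)²/33 = 1.
Hyperbola, center (-1, 12), transverse axis vertical; a² = 16, b² = 33.
c² = a² + b² = 16 + 33 = 49, so c = 7.
Foci lie on the vertical axis through the center: (h, k ± c).

(-1, 5) and (-1, 19)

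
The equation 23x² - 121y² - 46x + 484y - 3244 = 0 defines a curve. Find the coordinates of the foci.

23(x² - 2x) -121(y² - 4y) = 3244
Complete the square in x and y: 23(x - 1)² -121(y - 2)² = 3244 + 23 - 484 = 2783
Divide by 2783: (x - 1)²/121 - (y - 2)²/23 = 1
Hyperbola, center (1, 2), transverse axis horizontal; a² = 121, b² = 23.
c² = a² + b² = 121 + 23 = 144, so c = 12.
Foci lie on the horizontal axis through the center: (h ± c, k).

(-11, 2) and (13, 2)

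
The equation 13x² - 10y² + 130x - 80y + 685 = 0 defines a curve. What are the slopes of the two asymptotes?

√130/10 and -√130/10

Collect terms: 13(x² + 10x) -10(y² + 8y) = -685
Complete the square in x and y: 13(x + 5)² -10(y + 4)² = -685 + 325 - 160 = -520
Divide through by -520 to get (y + 4)²/52 - (x + 5)²/40 = 1.
Hyperbola, center (-5, -4), transverse axis vertical; a² = 52, b² = 40.
For a vertical hyperbola the asymptotes have slope ±a/b.
Here that is ±2√13/2√10 = ±√130/10.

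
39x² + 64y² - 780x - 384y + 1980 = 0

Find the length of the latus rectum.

39/4

Group the x- and y-terms: 39(x² - 20x) + 64(y² - 6y) = -1980
Complete the square: 39(x - 10)² + 64(y - 3)² = -1980 + 3900 + 576 = 2496
Divide through by 2496 to get (x - 10)²/64 + (y - 3)²/39 = 1.
Ellipse, center (10, 3), major axis horizontal; a² = 64, b² = 39.
Latus rectum length = 2b²/a = 2·39/8 = 39/4.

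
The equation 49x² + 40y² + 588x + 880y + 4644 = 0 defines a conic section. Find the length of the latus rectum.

80/7

49(x² + 12x) + 40(y² + 22y) = -4644
Complete the square in x and y: 49(x + 6)² + 40(y + 11)² = -4644 + 1764 + 4840 = 1960
Dividing both sides by 1960: (x + 6)²/40 + (y + 11)²/49 = 1
Ellipse, center (-6, -11), major axis vertical; a² = 49, b² = 40.
Latus rectum length = 2b²/a = 2·40/7 = 80/7.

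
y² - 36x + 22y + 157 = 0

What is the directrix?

Only y is squared. Complete the square in y: (y + 11)² = 36(x - 1).
Vertex (1, -11); 4p = 36 so p = 9. Opens right.
Directrix is the vertical line x = h − p = 1 − (9) = -8.

x = -8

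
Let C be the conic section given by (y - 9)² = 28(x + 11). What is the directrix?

Vertex (-11, 9); 4p = 28 so p = 7. Opens right.
Directrix is the vertical line x = h − p = -11 − (7) = -18.

x = -18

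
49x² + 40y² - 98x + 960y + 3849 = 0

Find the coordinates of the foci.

49(x² - 2x) + 40(y² + 24y) = -3849
Completing the square gives 49(x - 1)² + 40(y + 12)² = -3849 + 49 + 5760 = 1960.
Divide through by 1960 to get (x - 1)²/40 + (y + 12)²/49 = 1.
Ellipse, center (1, -12), major axis vertical; a² = 49, b² = 40.
c² = a² - b² = 49 - 40 = 9, so c = 3.
Foci lie on the vertical axis through the center: (h, k ± c).

(1, -15) and (1, -9)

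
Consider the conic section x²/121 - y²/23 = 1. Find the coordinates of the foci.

(-12, 0) and (12, 0)

Center (0, 0). The positive term is the x-term, so the transverse axis is horizontal; a² = 121, b² = 23.
c² = a² + b² = 121 + 23 = 144, so c = 12.
Foci lie on the horizontal axis through the center: (h ± c, k).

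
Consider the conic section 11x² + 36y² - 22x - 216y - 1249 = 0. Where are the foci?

(-9, 3) and (11, 3)

Rearranging, 11(x² - 2x) + 36(y² - 6y) = 1249.
11(x - 1)² + 36(y - 3)² = 1249 + 11 + 324 = 1584
Dividing both sides by 1584: (x - 1)²/144 + (y - 3)²/44 = 1
Ellipse, center (1, 3), major axis horizontal; a² = 144, b² = 44.
c² = a² - b² = 144 - 44 = 100, so c = 10.
Foci lie on the horizontal axis through the center: (h ± c, k).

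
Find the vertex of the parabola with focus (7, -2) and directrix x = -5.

The vertex is the midpoint between the focus and the directrix along the axis of symmetry.
Axis is horizontal (directrix is vertical). Vertex x-coordinate = (7 + (-5))/2 = 1; y-coordinate = -2.

(1, -2)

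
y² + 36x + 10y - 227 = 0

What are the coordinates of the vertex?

Only y is squared. Complete the square in y: (y + 5)² = -36(x - 7).
Vertex (7, -5); 4p = -36 so p = -9. Opens left.

(7, -5)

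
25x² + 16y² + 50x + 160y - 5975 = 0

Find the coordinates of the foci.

(-1, -17) and (-1, 7)

25(x² + 2x) + 16(y² + 10y) = 5975
Complete the square: 25(x + 1)² + 16(y + 5)² = 5975 + 25 + 400 = 6400
Dividing both sides by 6400: (x + 1)²/256 + (y + 5)²/400 = 1
Ellipse, center (-1, -5), major axis vertical; a² = 400, b² = 256.
c² = a² - b² = 400 - 256 = 144, so c = 12.
Foci lie on the vertical axis through the center: (h, k ± c).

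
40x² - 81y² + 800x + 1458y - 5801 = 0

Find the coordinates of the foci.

Group: 40(x² + 20x) -81(y² - 18y) = 5801
Complete the square in x and y: 40(x + 10)² -81(y - 9)² = 5801 + 4000 - 6561 = 3240
Divide by 3240: (x + 10)²/81 - (y - 9)²/40 = 1
Hyperbola, center (-10, 9), transverse axis horizontal; a² = 81, b² = 40.
c² = a² + b² = 81 + 40 = 121, so c = 11.
Foci lie on the horizontal axis through the center: (h ± c, k).

(-21, 9) and (1, 9)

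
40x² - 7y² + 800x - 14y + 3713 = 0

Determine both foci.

40(x² + 20x) -7(y² + 2y) = -3713
40(x + 10)² -7(y + 1)² = -3713 + 4000 - 7 = 280
Divide through by 280 to get (x + 10)²/7 - (y + 1)²/40 = 1.
Hyperbola, center (-10, -1), transverse axis horizontal; a² = 7, b² = 40.
c² = a² + b² = 7 + 40 = 47, so c = √47.
Foci lie on the horizontal axis through the center: (h ± c, k).

(-10 - √47, -1) and (-10 + √47, -1)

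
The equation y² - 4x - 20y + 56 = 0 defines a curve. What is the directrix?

x = -12

Only y is squared. Complete the square in y: (y - 10)² = 4(x + 11).
Vertex (-11, 10); 4p = 4 so p = 1. Opens right.
Directrix is the vertical line x = h − p = -11 − (1) = -12.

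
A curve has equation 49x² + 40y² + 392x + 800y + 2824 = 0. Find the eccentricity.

e = 3/7

Group the x- and y-terms: 49(x² + 8x) + 40(y² + 20y) = -2824
49(x + 4)² + 40(y + 10)² = -2824 + 784 + 4000 = 1960
Divide by 1960: (x + 4)²/40 + (y + 10)²/49 = 1
Ellipse, center (-4, -10), major axis vertical; a² = 49, b² = 40.
c² = a² - b² = 9, so c = 3.
e = c/a = 3/7.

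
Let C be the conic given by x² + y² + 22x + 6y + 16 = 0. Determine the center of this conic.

Rearranging, (x² + 22x) + (y² + 6y) = -16.
Complete the square: (x + 11)² + (y + 3)² = -16 + 121 + 9 = 114
So (x + 11)² + (y + 3)² = 114.
Circle centered at (-11, -3) with r² = 114.

(-11, -3)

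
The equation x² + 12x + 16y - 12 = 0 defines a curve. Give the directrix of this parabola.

Only x is squared. Complete the square in x: (x + 6)² = -16(y - 3).
Vertex (-6, 3); 4p = -16 so p = -4. Opens down.
Directrix is the horizontal line y = k − p = 3 − (-4) = 7.

y = 7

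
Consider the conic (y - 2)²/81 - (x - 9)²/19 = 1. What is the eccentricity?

e = 10/9

Center (9, 2). The positive term is the y-term, so the transverse axis is vertical; a² = 81, b² = 19.
c² = a² + b² = 100, so c = 10.
e = c/a = 10/9.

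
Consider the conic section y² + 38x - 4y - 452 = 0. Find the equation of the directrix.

Only y is squared. Complete the square in y: (y - 2)² = -38(x - 12).
Vertex (12, 2); 4p = -38 so p = -19/2. Opens left.
Directrix is the vertical line x = h − p = 12 − (-19/2) = 43/2.

x = 43/2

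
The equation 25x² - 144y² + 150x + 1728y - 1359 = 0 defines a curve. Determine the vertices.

(-3, 1) and (-3, 11)

Collect terms: 25(x² + 6x) -144(y² - 12y) = 1359
Complete the square in x and y: 25(x + 3)² -144(y - 6)² = 1359 + 225 - 5184 = -3600
Divide by -3600: (y - 6)²/25 - (x + 3)²/144 = 1
Hyperbola, center (-3, 6), transverse axis vertical; a² = 25, b² = 144.
a = 5. Vertices at (h, k ± a).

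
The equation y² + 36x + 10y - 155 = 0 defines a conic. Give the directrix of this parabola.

Only y is squared. Complete the square in y: (y + 5)² = -36(x - 5).
Vertex (5, -5); 4p = -36 so p = -9. Opens left.
Directrix is the vertical line x = h − p = 5 − (-9) = 14.

x = 14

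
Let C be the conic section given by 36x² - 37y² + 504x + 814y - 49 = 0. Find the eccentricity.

e = √73/6

Collect terms: 36(x² + 14x) -37(y² - 22y) = 49
Complete the square: 36(x + 7)² -37(y - 11)² = 49 + 1764 - 4477 = -2664
Divide through by -2664 to get (y - 11)²/72 - (x + 7)²/74 = 1.
Hyperbola, center (-7, 11), transverse axis vertical; a² = 72, b² = 74.
c² = a² + b² = 146, so c = √146.
e = c/a = √146/6√2 = √73/6.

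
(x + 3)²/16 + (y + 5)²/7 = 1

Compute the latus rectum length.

Center (-3, -5). The larger denominator 16 sits under the x-term, so the major axis is horizontal; a² = 16, b² = 7.
Latus rectum length = 2b²/a = 2·7/4 = 7/2.

7/2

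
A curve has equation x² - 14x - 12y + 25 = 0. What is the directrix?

Only x is squared. Complete the square in x: (x - 7)² = 12(y + 2).
Vertex (7, -2); 4p = 12 so p = 3. Opens up.
Directrix is the horizontal line y = k − p = -2 − (3) = -5.

y = -5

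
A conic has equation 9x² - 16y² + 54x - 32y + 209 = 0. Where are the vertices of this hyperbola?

(-3, -4) and (-3, 2)

Group the x- and y-terms: 9(x² + 6x) -16(y² + 2y) = -209
9(x + 3)² -16(y + 1)² = -209 + 81 - 16 = -144
Divide by -144: (y + 1)²/9 - (x + 3)²/16 = 1
Hyperbola, center (-3, -1), transverse axis vertical; a² = 9, b² = 16.
a = 3. Vertices at (h, k ± a).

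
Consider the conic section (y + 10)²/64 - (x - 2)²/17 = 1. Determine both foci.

Center (2, -10). The positive term is the y-term, so the transverse axis is vertical; a² = 64, b² = 17.
c² = a² + b² = 64 + 17 = 81, so c = 9.
Foci lie on the vertical axis through the center: (h, k ± c).

(2, -19) and (2, -1)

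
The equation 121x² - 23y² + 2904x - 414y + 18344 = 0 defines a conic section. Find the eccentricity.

e = 12/11

Group: 121(x² + 24x) -23(y² + 18y) = -18344
Complete the square: 121(x + 12)² -23(y + 9)² = -18344 + 17424 - 1863 = -2783
Divide by -2783: (y + 9)²/121 - (x + 12)²/23 = 1
Hyperbola, center (-12, -9), transverse axis vertical; a² = 121, b² = 23.
c² = a² + b² = 144, so c = 12.
e = c/a = 12/11.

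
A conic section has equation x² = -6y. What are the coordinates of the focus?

(0, -3/2)

Vertex (0, 0); 4p = -6 so p = -3/2. Opens down.
Focus is p units from the vertex along the axis: (h, k + p).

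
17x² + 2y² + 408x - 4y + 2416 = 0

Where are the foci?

(-12, 1 - √15) and (-12, 1 + √15)

Rearranging, 17(x² + 24x) + 2(y² - 2y) = -2416.
Complete the square in x and y: 17(x + 12)² + 2(y - 1)² = -2416 + 2448 + 2 = 34
Divide by 34: (x + 12)²/2 + (y - 1)²/17 = 1
Ellipse, center (-12, 1), major axis vertical; a² = 17, b² = 2.
c² = a² - b² = 17 - 2 = 15, so c = √15.
Foci lie on the vertical axis through the center: (h, k ± c).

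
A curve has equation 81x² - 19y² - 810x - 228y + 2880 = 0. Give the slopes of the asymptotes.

Collect terms: 81(x² - 10x) -19(y² + 12y) = -2880
81(x - 5)² -19(y + 6)² = -2880 + 2025 - 684 = -1539
Divide through by -1539 to get (y + 6)²/81 - (x - 5)²/19 = 1.
Hyperbola, center (5, -6), transverse axis vertical; a² = 81, b² = 19.
For a vertical hyperbola the asymptotes have slope ±a/b.
Here that is ±9/√19 = ±9√19/19.

9√19/19 and -9√19/19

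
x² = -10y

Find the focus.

Vertex (0, 0); 4p = -10 so p = -5/2. Opens down.
Focus is p units from the vertex along the axis: (h, k + p).

(0, -5/2)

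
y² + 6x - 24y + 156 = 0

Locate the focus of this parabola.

(-7/2, 12)

Only y is squared. Complete the square in y: (y - 12)² = -6(x + 2).
Vertex (-2, 12); 4p = -6 so p = -3/2. Opens left.
Focus is p units from the vertex along the axis: (h + p, k).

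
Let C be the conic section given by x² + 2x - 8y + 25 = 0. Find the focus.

Only x is squared. Complete the square in x: (x + 1)² = 8(y - 3).
Vertex (-1, 3); 4p = 8 so p = 2. Opens up.
Focus is p units from the vertex along the axis: (h, k + p).

(-1, 5)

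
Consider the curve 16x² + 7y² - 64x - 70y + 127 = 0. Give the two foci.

(2, 2) and (2, 8)

Collect terms: 16(x² - 4x) + 7(y² - 10y) = -127
Complete the square: 16(x - 2)² + 7(y - 5)² = -127 + 64 + 175 = 112
Divide by 112: (x - 2)²/7 + (y - 5)²/16 = 1
Ellipse, center (2, 5), major axis vertical; a² = 16, b² = 7.
c² = a² - b² = 16 - 7 = 9, so c = 3.
Foci lie on the vertical axis through the center: (h, k ± c).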